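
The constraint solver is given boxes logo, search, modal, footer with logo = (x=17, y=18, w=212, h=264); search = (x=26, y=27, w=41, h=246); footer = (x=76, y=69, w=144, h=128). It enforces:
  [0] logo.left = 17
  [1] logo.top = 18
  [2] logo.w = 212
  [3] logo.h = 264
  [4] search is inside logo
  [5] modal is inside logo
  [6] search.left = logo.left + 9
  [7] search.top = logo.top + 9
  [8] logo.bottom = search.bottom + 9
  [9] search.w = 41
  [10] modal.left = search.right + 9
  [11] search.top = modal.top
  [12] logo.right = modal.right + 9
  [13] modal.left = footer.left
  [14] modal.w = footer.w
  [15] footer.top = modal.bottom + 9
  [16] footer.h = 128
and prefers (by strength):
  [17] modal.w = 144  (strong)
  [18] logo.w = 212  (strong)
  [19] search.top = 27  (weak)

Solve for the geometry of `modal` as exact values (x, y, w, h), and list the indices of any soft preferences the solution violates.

modal = (x=76, y=27, w=144, h=33)
violated soft preferences: none

1. modal.x = 76  [modal.left = search.right + 9]
2. modal.y = 27  [search.top = modal.top]
3. modal.w = 144  [logo.right = modal.right + 9]
4. modal.h = 33  [footer.top = modal.bottom + 9]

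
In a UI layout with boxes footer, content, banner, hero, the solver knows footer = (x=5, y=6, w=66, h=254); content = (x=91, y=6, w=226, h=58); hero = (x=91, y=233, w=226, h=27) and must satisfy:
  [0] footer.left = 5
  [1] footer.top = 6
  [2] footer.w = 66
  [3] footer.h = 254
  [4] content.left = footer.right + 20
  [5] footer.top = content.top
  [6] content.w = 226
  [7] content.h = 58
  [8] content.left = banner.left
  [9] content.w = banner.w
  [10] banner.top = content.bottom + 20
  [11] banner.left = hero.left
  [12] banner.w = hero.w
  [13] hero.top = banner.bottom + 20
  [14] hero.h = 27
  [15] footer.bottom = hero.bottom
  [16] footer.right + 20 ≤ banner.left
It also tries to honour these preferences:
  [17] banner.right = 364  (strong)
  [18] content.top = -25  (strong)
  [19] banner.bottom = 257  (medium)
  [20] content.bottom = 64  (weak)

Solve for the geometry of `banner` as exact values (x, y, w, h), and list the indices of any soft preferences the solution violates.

1. banner.x = 91  [content.left = banner.left]
2. banner.w = 226  [content.w = banner.w]
3. banner.y = 84  [banner.top = content.bottom + 20]
4. banner.h = 129  [hero.top = banner.bottom + 20]

banner = (x=91, y=84, w=226, h=129)
violated soft preferences: 17, 18, 19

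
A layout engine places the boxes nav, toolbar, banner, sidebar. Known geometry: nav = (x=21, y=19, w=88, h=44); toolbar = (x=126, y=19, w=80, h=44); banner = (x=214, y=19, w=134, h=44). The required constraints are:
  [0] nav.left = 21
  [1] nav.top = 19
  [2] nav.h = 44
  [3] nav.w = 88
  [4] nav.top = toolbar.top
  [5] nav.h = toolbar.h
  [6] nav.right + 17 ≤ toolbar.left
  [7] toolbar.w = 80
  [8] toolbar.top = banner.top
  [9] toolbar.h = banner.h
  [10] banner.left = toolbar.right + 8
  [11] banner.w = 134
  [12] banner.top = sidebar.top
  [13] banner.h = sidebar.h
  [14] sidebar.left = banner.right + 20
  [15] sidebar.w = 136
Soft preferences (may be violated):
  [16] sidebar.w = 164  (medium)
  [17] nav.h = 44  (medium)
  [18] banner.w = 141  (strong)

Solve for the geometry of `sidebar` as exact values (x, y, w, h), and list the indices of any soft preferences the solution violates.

1. sidebar.y = 19  [banner.top = sidebar.top]
2. sidebar.h = 44  [banner.h = sidebar.h]
3. sidebar.x = 368  [sidebar.left = banner.right + 20]
4. sidebar.w = 136  [sidebar.w = 136]

sidebar = (x=368, y=19, w=136, h=44)
violated soft preferences: 16, 18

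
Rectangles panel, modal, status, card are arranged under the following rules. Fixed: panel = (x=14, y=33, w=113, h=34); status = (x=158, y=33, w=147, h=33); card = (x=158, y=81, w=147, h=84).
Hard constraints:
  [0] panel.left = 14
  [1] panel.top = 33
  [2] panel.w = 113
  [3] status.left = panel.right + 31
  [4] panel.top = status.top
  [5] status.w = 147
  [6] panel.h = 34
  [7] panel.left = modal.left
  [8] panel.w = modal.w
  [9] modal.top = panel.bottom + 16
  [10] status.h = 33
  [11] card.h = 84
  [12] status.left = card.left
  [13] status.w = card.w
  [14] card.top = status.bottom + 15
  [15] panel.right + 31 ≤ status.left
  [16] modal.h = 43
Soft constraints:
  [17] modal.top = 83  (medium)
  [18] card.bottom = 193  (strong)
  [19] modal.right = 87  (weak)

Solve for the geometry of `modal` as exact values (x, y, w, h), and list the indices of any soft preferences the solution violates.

1. modal.x = 14  [panel.left = modal.left]
2. modal.w = 113  [panel.w = modal.w]
3. modal.y = 83  [modal.top = panel.bottom + 16]
4. modal.h = 43  [modal.h = 43]

modal = (x=14, y=83, w=113, h=43)
violated soft preferences: 18, 19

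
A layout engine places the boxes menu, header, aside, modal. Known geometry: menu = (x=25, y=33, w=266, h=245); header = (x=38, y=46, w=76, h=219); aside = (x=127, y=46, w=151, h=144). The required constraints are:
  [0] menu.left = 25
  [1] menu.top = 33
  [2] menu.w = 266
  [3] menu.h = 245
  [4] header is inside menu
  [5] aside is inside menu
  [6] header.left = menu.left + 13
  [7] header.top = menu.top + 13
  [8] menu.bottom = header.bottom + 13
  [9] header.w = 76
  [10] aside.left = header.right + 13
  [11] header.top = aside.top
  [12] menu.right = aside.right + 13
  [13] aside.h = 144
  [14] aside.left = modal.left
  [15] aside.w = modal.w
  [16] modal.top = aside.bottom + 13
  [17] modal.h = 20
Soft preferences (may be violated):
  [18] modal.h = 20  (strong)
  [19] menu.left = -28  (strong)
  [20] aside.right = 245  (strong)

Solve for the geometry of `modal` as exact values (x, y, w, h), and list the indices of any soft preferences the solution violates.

modal = (x=127, y=203, w=151, h=20)
violated soft preferences: 19, 20

1. modal.x = 127  [aside.left = modal.left]
2. modal.w = 151  [aside.w = modal.w]
3. modal.y = 203  [modal.top = aside.bottom + 13]
4. modal.h = 20  [modal.h = 20]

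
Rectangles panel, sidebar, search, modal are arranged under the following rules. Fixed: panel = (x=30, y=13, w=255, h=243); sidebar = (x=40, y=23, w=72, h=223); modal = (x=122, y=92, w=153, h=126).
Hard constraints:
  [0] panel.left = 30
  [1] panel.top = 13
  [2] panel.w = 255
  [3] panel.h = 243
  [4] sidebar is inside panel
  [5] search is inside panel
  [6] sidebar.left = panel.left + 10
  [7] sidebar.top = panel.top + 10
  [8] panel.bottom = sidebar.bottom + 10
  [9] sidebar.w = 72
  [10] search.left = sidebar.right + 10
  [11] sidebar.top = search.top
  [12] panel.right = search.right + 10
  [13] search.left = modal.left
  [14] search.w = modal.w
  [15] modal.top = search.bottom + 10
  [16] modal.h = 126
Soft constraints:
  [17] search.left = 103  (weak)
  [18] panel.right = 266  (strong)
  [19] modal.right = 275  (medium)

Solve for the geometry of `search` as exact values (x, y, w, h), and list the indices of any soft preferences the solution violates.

search = (x=122, y=23, w=153, h=59)
violated soft preferences: 17, 18

1. search.x = 122  [search.left = sidebar.right + 10]
2. search.y = 23  [sidebar.top = search.top]
3. search.w = 153  [panel.right = search.right + 10]
4. search.h = 59  [modal.top = search.bottom + 10]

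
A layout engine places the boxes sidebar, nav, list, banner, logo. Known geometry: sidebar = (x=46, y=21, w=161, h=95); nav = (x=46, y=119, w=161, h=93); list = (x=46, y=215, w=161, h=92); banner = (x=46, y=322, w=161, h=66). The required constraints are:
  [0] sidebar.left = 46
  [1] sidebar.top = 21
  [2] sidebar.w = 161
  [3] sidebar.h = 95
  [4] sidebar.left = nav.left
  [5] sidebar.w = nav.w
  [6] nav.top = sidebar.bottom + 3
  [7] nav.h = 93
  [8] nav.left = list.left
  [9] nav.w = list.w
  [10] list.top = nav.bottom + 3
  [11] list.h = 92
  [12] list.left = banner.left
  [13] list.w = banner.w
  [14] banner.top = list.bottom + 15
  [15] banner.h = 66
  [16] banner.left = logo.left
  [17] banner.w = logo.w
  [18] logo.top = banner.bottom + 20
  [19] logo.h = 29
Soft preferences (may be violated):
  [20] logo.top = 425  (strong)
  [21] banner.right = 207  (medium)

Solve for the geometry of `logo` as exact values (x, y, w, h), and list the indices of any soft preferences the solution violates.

1. logo.x = 46  [banner.left = logo.left]
2. logo.w = 161  [banner.w = logo.w]
3. logo.y = 408  [logo.top = banner.bottom + 20]
4. logo.h = 29  [logo.h = 29]

logo = (x=46, y=408, w=161, h=29)
violated soft preferences: 20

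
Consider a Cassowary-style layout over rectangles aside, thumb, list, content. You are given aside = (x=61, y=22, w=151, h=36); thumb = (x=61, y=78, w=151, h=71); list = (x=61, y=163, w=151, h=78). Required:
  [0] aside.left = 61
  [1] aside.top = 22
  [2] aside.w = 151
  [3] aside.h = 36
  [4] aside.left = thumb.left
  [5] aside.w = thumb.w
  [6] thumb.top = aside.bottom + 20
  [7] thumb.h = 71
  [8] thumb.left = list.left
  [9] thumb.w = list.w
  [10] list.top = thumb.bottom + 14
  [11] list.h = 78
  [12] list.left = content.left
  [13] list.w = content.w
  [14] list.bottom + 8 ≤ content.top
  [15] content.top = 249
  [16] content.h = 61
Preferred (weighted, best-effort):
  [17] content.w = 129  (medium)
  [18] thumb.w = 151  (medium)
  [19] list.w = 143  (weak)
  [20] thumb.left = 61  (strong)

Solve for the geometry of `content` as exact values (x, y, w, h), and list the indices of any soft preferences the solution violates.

content = (x=61, y=249, w=151, h=61)
violated soft preferences: 17, 19

1. content.x = 61  [list.left = content.left]
2. content.w = 151  [list.w = content.w]
3. content.y = 249  [content.top = 249]
4. content.h = 61  [content.h = 61]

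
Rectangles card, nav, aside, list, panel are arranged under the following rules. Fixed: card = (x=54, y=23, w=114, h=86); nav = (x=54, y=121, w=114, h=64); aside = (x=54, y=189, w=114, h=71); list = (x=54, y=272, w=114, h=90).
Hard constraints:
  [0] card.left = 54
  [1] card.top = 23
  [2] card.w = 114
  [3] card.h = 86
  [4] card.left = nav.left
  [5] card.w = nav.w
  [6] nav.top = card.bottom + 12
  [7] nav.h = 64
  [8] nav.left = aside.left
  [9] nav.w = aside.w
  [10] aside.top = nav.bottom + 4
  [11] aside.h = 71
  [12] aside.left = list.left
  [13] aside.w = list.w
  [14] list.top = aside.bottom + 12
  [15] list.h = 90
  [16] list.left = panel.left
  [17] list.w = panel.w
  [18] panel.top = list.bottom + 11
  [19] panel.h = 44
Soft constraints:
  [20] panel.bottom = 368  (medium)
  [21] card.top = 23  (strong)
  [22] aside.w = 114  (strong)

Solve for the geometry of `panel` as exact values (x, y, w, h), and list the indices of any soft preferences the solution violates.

1. panel.x = 54  [list.left = panel.left]
2. panel.w = 114  [list.w = panel.w]
3. panel.y = 373  [panel.top = list.bottom + 11]
4. panel.h = 44  [panel.h = 44]

panel = (x=54, y=373, w=114, h=44)
violated soft preferences: 20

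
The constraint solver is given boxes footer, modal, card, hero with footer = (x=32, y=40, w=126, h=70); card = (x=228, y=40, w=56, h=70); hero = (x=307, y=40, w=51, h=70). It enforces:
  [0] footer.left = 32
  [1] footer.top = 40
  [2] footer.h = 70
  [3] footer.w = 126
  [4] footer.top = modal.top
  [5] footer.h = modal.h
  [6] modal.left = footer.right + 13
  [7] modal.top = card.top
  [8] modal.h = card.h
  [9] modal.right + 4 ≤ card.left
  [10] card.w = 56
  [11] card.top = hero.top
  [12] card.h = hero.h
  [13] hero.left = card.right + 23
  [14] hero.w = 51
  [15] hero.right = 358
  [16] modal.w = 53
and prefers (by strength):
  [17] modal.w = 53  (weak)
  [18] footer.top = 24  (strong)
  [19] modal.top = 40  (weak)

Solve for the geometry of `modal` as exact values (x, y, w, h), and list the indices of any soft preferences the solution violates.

1. modal.y = 40  [footer.top = modal.top]
2. modal.h = 70  [footer.h = modal.h]
3. modal.x = 171  [modal.left = footer.right + 13]
4. modal.w = 53  [modal.w = 53]

modal = (x=171, y=40, w=53, h=70)
violated soft preferences: 18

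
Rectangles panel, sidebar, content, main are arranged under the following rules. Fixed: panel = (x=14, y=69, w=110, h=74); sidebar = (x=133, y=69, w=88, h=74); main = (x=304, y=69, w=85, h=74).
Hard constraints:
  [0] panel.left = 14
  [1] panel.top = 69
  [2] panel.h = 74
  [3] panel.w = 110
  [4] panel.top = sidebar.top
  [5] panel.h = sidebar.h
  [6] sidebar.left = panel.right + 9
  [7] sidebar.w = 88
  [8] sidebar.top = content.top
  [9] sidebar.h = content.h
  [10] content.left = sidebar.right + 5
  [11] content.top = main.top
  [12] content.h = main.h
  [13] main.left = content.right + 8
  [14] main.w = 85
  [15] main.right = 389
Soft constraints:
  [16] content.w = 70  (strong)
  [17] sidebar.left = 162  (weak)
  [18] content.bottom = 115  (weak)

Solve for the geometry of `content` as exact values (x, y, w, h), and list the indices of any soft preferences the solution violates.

1. content.y = 69  [sidebar.top = content.top]
2. content.h = 74  [sidebar.h = content.h]
3. content.x = 226  [content.left = sidebar.right + 5]
4. content.w = 70  [main.left = content.right + 8]

content = (x=226, y=69, w=70, h=74)
violated soft preferences: 17, 18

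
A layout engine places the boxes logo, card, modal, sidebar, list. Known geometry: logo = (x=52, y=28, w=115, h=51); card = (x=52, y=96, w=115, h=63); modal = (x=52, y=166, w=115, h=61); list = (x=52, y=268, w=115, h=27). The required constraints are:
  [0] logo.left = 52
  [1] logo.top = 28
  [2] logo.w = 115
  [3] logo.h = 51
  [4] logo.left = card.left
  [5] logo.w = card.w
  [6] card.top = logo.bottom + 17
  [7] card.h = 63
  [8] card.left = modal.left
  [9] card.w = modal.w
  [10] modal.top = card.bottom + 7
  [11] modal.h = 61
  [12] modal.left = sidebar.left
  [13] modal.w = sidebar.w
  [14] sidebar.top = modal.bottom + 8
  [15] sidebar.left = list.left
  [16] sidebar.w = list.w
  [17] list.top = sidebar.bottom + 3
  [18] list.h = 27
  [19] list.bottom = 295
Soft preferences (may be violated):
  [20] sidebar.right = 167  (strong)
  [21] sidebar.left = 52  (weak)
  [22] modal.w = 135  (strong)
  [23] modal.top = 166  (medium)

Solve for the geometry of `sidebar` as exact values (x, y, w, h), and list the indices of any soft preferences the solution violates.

sidebar = (x=52, y=235, w=115, h=30)
violated soft preferences: 22

1. sidebar.x = 52  [modal.left = sidebar.left]
2. sidebar.w = 115  [modal.w = sidebar.w]
3. sidebar.y = 235  [sidebar.top = modal.bottom + 8]
4. sidebar.h = 30  [list.top = sidebar.bottom + 3]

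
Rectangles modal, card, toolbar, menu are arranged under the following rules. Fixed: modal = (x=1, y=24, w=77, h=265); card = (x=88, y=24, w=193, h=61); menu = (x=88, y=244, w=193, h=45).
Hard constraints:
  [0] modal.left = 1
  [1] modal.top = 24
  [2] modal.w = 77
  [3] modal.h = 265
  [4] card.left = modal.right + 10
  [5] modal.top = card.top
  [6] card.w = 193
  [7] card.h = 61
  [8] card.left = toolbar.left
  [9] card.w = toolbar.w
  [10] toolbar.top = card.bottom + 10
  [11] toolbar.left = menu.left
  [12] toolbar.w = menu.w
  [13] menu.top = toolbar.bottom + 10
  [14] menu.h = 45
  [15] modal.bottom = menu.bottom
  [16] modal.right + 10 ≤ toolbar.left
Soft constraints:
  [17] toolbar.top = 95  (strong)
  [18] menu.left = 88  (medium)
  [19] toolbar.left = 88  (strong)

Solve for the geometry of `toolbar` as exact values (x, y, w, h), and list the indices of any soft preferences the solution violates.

toolbar = (x=88, y=95, w=193, h=139)
violated soft preferences: none

1. toolbar.x = 88  [card.left = toolbar.left]
2. toolbar.w = 193  [card.w = toolbar.w]
3. toolbar.y = 95  [toolbar.top = card.bottom + 10]
4. toolbar.h = 139  [menu.top = toolbar.bottom + 10]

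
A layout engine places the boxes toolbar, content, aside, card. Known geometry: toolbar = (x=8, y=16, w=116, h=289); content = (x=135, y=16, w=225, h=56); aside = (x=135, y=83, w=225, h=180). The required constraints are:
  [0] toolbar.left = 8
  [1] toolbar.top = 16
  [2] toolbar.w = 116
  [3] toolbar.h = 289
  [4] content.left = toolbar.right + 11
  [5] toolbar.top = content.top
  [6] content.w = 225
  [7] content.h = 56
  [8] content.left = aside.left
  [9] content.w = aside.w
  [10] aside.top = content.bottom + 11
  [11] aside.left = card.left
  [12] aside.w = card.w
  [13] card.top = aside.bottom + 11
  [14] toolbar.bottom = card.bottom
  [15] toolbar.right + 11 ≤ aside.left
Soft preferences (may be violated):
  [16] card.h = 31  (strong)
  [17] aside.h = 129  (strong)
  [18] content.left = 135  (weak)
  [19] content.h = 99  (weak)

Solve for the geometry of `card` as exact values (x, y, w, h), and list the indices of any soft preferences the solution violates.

1. card.x = 135  [aside.left = card.left]
2. card.w = 225  [aside.w = card.w]
3. card.y = 274  [card.top = aside.bottom + 11]
4. card.h = 31  [toolbar.bottom = card.bottom]

card = (x=135, y=274, w=225, h=31)
violated soft preferences: 17, 19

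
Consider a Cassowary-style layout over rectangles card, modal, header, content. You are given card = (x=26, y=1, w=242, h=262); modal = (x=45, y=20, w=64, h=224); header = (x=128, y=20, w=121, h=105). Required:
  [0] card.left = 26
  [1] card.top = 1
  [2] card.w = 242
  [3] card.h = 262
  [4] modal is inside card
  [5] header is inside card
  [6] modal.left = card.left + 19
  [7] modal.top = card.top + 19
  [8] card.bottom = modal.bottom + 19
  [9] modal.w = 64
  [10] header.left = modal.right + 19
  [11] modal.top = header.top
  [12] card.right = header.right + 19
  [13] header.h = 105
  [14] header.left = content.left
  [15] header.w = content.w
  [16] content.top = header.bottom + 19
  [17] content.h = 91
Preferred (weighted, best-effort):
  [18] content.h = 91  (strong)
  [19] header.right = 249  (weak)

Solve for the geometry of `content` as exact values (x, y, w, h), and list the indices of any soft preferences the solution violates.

content = (x=128, y=144, w=121, h=91)
violated soft preferences: none

1. content.x = 128  [header.left = content.left]
2. content.w = 121  [header.w = content.w]
3. content.y = 144  [content.top = header.bottom + 19]
4. content.h = 91  [content.h = 91]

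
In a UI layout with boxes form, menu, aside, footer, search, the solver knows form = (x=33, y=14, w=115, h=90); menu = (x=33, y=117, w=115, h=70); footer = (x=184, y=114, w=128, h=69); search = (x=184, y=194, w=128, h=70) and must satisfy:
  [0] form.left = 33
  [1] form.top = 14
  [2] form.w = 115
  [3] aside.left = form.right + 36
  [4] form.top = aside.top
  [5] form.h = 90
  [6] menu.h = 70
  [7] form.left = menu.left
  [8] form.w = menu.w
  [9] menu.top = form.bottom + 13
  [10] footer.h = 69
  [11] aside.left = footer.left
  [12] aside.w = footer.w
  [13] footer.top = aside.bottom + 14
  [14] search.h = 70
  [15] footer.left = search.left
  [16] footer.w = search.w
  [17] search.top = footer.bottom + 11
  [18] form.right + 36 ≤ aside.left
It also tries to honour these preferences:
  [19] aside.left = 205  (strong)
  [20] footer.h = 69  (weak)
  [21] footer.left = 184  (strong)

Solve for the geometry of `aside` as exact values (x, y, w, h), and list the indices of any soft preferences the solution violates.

1. aside.x = 184  [aside.left = form.right + 36]
2. aside.y = 14  [form.top = aside.top]
3. aside.w = 128  [aside.w = footer.w]
4. aside.h = 86  [footer.top = aside.bottom + 14]

aside = (x=184, y=14, w=128, h=86)
violated soft preferences: 19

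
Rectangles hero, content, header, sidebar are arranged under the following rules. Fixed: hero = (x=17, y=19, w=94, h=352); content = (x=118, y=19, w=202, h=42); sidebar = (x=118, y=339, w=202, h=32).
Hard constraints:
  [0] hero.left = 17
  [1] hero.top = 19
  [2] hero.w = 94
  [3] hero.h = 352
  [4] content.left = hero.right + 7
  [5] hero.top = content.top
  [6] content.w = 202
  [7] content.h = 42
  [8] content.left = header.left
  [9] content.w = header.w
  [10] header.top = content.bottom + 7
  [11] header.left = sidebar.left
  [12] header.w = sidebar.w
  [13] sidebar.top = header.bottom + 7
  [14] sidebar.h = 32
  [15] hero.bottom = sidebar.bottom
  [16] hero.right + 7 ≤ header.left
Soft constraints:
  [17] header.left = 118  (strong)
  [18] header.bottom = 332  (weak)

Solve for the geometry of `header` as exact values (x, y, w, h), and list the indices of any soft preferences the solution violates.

header = (x=118, y=68, w=202, h=264)
violated soft preferences: none

1. header.x = 118  [content.left = header.left]
2. header.w = 202  [content.w = header.w]
3. header.y = 68  [header.top = content.bottom + 7]
4. header.h = 264  [sidebar.top = header.bottom + 7]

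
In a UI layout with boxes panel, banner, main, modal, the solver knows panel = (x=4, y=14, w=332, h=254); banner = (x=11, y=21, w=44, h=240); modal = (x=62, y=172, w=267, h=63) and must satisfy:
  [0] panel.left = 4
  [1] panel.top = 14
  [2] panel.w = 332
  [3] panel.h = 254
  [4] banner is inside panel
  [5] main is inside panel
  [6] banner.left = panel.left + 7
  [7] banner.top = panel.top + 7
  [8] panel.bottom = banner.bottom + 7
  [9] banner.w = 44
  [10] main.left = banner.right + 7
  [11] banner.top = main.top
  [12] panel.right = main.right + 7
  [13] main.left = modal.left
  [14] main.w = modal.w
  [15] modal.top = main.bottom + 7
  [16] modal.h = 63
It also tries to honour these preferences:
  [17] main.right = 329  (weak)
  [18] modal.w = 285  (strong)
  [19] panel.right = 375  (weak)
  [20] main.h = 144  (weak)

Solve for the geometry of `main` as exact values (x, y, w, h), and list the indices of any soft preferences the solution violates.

main = (x=62, y=21, w=267, h=144)
violated soft preferences: 18, 19

1. main.x = 62  [main.left = banner.right + 7]
2. main.y = 21  [banner.top = main.top]
3. main.w = 267  [panel.right = main.right + 7]
4. main.h = 144  [modal.top = main.bottom + 7]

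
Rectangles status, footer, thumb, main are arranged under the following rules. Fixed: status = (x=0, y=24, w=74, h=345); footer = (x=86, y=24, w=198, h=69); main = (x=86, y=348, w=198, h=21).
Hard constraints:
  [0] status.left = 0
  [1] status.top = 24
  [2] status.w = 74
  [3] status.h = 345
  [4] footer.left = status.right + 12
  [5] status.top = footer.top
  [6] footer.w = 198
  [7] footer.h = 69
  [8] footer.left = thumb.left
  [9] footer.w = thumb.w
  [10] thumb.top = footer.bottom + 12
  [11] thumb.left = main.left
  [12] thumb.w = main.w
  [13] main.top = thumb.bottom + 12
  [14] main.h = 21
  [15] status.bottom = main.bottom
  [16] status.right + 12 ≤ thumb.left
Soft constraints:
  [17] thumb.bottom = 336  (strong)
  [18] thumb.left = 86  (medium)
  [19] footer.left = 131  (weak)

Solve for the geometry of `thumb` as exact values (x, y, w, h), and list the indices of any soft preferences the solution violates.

thumb = (x=86, y=105, w=198, h=231)
violated soft preferences: 19

1. thumb.x = 86  [footer.left = thumb.left]
2. thumb.w = 198  [footer.w = thumb.w]
3. thumb.y = 105  [thumb.top = footer.bottom + 12]
4. thumb.h = 231  [main.top = thumb.bottom + 12]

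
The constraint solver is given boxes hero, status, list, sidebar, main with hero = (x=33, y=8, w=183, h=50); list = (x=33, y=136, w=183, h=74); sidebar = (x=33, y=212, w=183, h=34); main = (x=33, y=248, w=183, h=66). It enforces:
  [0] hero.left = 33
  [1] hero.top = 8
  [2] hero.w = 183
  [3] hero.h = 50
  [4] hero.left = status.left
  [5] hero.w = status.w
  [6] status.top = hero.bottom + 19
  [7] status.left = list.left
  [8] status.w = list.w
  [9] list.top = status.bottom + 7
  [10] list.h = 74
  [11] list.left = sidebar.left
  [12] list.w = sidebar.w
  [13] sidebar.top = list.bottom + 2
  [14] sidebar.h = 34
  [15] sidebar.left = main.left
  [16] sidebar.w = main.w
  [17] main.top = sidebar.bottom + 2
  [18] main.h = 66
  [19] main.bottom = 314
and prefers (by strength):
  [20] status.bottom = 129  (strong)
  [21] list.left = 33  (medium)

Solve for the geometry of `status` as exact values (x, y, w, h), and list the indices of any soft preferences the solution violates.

status = (x=33, y=77, w=183, h=52)
violated soft preferences: none

1. status.x = 33  [hero.left = status.left]
2. status.w = 183  [hero.w = status.w]
3. status.y = 77  [status.top = hero.bottom + 19]
4. status.h = 52  [list.top = status.bottom + 7]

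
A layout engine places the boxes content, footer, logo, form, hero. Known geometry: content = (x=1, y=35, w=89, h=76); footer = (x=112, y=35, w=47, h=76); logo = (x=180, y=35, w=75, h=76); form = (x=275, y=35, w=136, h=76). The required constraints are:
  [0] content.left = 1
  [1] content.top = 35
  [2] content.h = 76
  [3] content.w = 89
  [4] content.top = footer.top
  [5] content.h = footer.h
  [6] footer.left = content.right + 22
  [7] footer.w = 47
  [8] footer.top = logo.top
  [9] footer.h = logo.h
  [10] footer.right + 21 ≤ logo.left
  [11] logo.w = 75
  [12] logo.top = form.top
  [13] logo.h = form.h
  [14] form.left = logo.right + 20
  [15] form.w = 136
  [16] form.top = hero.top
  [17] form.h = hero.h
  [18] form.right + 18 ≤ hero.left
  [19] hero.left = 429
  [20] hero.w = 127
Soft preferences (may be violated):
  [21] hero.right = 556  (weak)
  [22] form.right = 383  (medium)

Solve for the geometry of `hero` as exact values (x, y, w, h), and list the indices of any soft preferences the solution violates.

1. hero.y = 35  [form.top = hero.top]
2. hero.h = 76  [form.h = hero.h]
3. hero.x = 429  [hero.left = 429]
4. hero.w = 127  [hero.w = 127]

hero = (x=429, y=35, w=127, h=76)
violated soft preferences: 22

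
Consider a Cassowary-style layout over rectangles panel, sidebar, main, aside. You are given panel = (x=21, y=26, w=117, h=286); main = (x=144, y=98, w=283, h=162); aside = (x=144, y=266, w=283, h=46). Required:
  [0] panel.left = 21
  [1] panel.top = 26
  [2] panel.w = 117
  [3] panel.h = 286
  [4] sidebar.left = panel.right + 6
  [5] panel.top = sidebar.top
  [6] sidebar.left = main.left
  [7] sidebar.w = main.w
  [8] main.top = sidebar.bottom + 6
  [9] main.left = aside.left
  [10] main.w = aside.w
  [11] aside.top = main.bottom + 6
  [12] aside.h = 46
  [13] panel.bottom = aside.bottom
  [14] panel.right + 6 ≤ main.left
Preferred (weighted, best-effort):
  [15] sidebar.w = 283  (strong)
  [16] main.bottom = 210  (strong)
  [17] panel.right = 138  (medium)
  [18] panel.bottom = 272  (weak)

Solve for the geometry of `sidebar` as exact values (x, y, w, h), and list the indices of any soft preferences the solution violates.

1. sidebar.x = 144  [sidebar.left = panel.right + 6]
2. sidebar.y = 26  [panel.top = sidebar.top]
3. sidebar.w = 283  [sidebar.w = main.w]
4. sidebar.h = 66  [main.top = sidebar.bottom + 6]

sidebar = (x=144, y=26, w=283, h=66)
violated soft preferences: 16, 18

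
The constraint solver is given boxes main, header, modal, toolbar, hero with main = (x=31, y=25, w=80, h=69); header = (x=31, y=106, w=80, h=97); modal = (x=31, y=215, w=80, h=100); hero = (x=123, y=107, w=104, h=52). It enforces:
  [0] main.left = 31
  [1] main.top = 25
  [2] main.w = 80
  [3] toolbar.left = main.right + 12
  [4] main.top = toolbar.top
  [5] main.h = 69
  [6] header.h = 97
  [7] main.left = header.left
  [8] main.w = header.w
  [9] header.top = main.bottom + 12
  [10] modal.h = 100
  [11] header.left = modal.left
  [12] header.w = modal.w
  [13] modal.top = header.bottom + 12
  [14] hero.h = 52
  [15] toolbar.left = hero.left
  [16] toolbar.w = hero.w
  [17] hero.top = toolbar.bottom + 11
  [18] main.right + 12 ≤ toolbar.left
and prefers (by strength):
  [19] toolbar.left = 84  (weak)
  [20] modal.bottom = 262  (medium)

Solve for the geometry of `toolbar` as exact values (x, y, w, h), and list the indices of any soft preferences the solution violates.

toolbar = (x=123, y=25, w=104, h=71)
violated soft preferences: 19, 20

1. toolbar.x = 123  [toolbar.left = main.right + 12]
2. toolbar.y = 25  [main.top = toolbar.top]
3. toolbar.w = 104  [toolbar.w = hero.w]
4. toolbar.h = 71  [hero.top = toolbar.bottom + 11]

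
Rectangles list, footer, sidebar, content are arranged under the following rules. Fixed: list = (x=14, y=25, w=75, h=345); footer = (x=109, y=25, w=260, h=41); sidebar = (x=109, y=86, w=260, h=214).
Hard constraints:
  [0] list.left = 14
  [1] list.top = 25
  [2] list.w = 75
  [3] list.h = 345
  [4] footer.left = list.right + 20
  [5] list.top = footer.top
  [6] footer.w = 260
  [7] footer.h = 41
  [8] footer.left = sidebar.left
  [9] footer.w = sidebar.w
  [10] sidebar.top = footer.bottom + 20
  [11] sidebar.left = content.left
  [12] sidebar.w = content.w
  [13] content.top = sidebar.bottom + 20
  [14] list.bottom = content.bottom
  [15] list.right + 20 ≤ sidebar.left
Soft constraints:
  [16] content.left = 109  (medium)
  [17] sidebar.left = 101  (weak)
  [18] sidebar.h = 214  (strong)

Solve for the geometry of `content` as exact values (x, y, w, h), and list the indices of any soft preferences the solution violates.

content = (x=109, y=320, w=260, h=50)
violated soft preferences: 17

1. content.x = 109  [sidebar.left = content.left]
2. content.w = 260  [sidebar.w = content.w]
3. content.y = 320  [content.top = sidebar.bottom + 20]
4. content.h = 50  [list.bottom = content.bottom]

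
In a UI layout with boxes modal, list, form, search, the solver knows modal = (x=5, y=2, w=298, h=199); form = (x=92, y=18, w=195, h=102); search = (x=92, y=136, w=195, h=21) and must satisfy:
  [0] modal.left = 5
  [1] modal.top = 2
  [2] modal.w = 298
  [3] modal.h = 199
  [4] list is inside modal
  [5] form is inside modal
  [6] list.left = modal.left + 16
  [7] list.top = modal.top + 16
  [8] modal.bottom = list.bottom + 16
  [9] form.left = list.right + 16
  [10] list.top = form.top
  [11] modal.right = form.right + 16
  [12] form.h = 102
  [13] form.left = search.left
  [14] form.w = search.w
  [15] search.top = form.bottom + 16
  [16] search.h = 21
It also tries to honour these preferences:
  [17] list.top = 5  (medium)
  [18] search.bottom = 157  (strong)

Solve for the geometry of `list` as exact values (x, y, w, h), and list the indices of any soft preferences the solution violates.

1. list.x = 21  [list.left = modal.left + 16]
2. list.y = 18  [list.top = modal.top + 16]
3. list.h = 167  [modal.bottom = list.bottom + 16]
4. list.w = 55  [form.left = list.right + 16]

list = (x=21, y=18, w=55, h=167)
violated soft preferences: 17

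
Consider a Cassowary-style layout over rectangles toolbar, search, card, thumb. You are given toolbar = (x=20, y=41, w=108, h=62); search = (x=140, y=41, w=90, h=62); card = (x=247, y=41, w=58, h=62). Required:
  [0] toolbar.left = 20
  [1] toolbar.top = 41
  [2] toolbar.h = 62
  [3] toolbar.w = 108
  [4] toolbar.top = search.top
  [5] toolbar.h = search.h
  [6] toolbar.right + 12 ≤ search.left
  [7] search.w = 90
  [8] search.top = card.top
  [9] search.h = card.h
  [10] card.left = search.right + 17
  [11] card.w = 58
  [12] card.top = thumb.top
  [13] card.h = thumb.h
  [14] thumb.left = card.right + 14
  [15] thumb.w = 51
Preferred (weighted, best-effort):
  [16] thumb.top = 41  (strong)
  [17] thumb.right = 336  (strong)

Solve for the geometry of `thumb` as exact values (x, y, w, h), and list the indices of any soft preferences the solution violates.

thumb = (x=319, y=41, w=51, h=62)
violated soft preferences: 17

1. thumb.y = 41  [card.top = thumb.top]
2. thumb.h = 62  [card.h = thumb.h]
3. thumb.x = 319  [thumb.left = card.right + 14]
4. thumb.w = 51  [thumb.w = 51]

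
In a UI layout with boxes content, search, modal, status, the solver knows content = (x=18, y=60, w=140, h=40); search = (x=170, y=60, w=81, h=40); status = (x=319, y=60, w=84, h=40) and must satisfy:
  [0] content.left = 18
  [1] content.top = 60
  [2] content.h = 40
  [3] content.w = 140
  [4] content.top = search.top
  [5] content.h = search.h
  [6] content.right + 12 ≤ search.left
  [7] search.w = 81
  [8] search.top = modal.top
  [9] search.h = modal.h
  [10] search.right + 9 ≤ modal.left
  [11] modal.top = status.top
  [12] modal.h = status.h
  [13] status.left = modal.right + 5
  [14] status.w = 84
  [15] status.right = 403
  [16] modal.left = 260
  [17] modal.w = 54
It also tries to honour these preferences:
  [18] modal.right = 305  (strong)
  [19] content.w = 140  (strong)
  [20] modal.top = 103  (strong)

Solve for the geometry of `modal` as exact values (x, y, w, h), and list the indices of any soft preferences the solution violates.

modal = (x=260, y=60, w=54, h=40)
violated soft preferences: 18, 20

1. modal.y = 60  [search.top = modal.top]
2. modal.h = 40  [search.h = modal.h]
3. modal.x = 260  [modal.left = 260]
4. modal.w = 54  [modal.w = 54]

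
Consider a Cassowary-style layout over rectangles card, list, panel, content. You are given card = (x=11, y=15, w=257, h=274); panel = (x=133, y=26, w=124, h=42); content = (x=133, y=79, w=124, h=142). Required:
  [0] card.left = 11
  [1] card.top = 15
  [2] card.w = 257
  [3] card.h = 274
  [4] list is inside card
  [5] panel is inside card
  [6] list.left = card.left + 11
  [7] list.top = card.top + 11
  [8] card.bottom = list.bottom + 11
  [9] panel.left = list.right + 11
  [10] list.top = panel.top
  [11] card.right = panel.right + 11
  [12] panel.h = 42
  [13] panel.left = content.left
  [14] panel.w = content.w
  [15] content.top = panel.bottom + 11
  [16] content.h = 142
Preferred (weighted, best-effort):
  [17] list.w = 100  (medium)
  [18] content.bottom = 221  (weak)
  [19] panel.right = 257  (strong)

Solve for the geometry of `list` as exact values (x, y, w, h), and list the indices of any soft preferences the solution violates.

1. list.x = 22  [list.left = card.left + 11]
2. list.y = 26  [list.top = card.top + 11]
3. list.h = 252  [card.bottom = list.bottom + 11]
4. list.w = 100  [panel.left = list.right + 11]

list = (x=22, y=26, w=100, h=252)
violated soft preferences: none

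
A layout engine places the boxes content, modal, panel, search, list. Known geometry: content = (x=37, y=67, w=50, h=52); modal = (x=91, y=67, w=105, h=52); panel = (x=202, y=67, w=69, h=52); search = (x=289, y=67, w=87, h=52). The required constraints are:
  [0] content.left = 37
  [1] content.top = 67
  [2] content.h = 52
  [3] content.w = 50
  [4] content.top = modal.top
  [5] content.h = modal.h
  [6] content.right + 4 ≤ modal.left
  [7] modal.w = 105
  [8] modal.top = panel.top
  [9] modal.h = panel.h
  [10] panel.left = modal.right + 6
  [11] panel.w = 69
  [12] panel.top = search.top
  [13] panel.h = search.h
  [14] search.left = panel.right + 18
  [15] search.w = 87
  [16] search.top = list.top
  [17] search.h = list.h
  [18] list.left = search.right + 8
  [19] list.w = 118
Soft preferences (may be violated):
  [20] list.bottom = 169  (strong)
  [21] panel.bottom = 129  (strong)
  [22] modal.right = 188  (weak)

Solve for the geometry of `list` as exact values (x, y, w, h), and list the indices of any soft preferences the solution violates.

1. list.y = 67  [search.top = list.top]
2. list.h = 52  [search.h = list.h]
3. list.x = 384  [list.left = search.right + 8]
4. list.w = 118  [list.w = 118]

list = (x=384, y=67, w=118, h=52)
violated soft preferences: 20, 21, 22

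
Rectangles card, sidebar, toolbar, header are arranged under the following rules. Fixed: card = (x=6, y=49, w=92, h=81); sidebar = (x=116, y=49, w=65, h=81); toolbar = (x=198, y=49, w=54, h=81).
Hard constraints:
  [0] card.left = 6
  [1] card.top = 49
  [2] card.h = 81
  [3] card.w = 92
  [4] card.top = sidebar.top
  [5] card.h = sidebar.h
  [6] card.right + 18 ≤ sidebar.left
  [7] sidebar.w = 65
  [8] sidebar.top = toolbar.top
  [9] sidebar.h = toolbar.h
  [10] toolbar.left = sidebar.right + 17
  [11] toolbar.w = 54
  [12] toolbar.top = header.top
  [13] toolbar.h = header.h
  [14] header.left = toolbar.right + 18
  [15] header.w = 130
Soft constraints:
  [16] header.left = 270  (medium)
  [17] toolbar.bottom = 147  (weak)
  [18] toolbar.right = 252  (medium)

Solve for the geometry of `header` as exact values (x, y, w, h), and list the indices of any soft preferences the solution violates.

1. header.y = 49  [toolbar.top = header.top]
2. header.h = 81  [toolbar.h = header.h]
3. header.x = 270  [header.left = toolbar.right + 18]
4. header.w = 130  [header.w = 130]

header = (x=270, y=49, w=130, h=81)
violated soft preferences: 17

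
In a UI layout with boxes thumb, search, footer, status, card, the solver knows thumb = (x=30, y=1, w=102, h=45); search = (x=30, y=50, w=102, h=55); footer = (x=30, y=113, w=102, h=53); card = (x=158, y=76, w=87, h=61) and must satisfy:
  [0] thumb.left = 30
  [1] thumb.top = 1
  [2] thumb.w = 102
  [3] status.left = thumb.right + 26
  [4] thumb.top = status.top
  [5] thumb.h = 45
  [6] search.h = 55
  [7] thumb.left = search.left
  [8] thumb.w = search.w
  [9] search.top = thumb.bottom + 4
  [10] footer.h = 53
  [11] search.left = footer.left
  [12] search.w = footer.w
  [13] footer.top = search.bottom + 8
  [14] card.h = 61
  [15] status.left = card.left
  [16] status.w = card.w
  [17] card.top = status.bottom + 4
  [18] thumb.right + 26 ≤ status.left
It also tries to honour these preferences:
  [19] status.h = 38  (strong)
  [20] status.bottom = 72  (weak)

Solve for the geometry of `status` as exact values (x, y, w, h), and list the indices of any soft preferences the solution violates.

status = (x=158, y=1, w=87, h=71)
violated soft preferences: 19

1. status.x = 158  [status.left = thumb.right + 26]
2. status.y = 1  [thumb.top = status.top]
3. status.w = 87  [status.w = card.w]
4. status.h = 71  [card.top = status.bottom + 4]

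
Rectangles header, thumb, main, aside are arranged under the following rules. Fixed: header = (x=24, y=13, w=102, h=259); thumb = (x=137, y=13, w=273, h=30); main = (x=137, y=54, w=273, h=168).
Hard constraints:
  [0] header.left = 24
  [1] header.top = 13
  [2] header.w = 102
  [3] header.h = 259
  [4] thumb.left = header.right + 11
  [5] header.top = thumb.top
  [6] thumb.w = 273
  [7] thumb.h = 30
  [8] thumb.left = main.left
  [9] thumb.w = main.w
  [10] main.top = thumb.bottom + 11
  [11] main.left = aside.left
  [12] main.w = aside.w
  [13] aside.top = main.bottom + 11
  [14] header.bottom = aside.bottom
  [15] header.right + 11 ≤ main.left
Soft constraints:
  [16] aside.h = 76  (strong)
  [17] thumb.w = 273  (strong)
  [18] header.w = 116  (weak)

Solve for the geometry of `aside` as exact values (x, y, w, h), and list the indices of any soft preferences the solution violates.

1. aside.x = 137  [main.left = aside.left]
2. aside.w = 273  [main.w = aside.w]
3. aside.y = 233  [aside.top = main.bottom + 11]
4. aside.h = 39  [header.bottom = aside.bottom]

aside = (x=137, y=233, w=273, h=39)
violated soft preferences: 16, 18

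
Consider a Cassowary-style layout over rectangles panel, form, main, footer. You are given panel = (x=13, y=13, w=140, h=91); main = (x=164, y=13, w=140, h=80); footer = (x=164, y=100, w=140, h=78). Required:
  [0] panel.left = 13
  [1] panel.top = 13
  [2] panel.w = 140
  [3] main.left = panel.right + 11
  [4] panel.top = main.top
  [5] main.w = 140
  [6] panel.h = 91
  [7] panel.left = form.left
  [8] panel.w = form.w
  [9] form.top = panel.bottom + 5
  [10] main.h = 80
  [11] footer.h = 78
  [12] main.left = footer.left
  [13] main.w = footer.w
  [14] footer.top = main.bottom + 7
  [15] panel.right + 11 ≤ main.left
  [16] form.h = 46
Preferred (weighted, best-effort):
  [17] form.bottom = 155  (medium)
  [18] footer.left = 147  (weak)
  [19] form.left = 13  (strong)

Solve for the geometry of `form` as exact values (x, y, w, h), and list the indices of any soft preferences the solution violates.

form = (x=13, y=109, w=140, h=46)
violated soft preferences: 18

1. form.x = 13  [panel.left = form.left]
2. form.w = 140  [panel.w = form.w]
3. form.y = 109  [form.top = panel.bottom + 5]
4. form.h = 46  [form.h = 46]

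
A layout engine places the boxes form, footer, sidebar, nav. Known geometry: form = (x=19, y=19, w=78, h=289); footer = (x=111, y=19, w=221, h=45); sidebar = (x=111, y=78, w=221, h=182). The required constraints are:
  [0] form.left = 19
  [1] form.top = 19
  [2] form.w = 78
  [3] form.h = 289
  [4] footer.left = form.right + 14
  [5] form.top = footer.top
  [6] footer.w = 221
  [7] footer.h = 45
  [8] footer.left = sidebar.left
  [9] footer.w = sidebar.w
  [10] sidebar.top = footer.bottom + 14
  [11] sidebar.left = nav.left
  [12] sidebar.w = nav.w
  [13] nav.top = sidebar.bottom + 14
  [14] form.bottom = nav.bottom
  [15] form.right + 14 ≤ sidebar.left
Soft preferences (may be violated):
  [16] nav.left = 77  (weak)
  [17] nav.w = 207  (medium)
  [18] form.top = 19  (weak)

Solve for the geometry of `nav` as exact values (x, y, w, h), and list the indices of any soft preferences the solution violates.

1. nav.x = 111  [sidebar.left = nav.left]
2. nav.w = 221  [sidebar.w = nav.w]
3. nav.y = 274  [nav.top = sidebar.bottom + 14]
4. nav.h = 34  [form.bottom = nav.bottom]

nav = (x=111, y=274, w=221, h=34)
violated soft preferences: 16, 17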